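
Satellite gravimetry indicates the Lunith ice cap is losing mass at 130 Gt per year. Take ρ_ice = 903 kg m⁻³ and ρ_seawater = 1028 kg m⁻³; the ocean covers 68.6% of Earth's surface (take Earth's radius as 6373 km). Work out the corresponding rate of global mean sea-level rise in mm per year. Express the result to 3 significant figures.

≈ 0.361 mm/yr

ρ_w = 1028 kg m⁻³. Annual water volume added = 130 Gt / ρ_w = 1.300×10^14 kg / 1028 kg m⁻³ = 1.265×10^11 m³.
Δh per year = 1.265×10^11 / 3.50×10^14 = 3.61×10^-4 m = 0.361 mm.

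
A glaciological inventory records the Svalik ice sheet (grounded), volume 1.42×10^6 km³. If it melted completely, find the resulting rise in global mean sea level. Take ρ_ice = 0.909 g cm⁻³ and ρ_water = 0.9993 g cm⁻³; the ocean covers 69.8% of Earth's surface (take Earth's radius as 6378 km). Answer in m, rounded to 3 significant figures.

≈ 3.62 m

Svalik: 1.42×10^6 km³ × (909/999.3) = 1.292×10^6 km³ of water.
Spread over 3.57×10^14 m² of ocean, Δh = 1.292×10^15 / 3.57×10^14 = 3.62 m.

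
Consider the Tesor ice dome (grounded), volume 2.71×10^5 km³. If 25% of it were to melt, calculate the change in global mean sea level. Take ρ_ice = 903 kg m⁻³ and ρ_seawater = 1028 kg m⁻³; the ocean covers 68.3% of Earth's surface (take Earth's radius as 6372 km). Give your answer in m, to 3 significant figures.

≈ 0.171 m

Tesor: 0.25 × 2.71×10^5 km³ × (903/1028) = 5.951×10^4 km³ of water.
Spread over 3.48×10^14 m² of ocean, Δh = 5.951×10^13 / 3.48×10^14 = 0.171 m.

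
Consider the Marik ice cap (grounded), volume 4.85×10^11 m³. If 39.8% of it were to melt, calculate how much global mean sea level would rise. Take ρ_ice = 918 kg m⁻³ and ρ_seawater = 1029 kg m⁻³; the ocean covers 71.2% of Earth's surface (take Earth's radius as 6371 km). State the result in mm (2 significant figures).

Marik: 0.398 × 4.85×10^11 m³ × (918/1029) = 1.722×10^11 m³ of water.
Spread over 3.63×10^14 m² of ocean, Δh = 1.722×10^11 / 3.63×10^14 = 4.74×10^-4 m = 0.47 mm.

≈ 0.47 mm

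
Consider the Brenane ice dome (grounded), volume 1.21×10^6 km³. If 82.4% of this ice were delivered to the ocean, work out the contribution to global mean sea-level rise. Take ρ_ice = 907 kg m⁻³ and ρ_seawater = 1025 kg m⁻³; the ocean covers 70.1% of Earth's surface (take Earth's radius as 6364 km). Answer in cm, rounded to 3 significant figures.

Brenane: 0.824 × 1.21×10^6 km³ × (907/1025) = 8.823×10^5 km³ of water.
Spread over 3.57×10^14 m² of ocean, Δh = 8.823×10^14 / 3.57×10^14 = 2.47 m = 247 cm.

≈ 247 cm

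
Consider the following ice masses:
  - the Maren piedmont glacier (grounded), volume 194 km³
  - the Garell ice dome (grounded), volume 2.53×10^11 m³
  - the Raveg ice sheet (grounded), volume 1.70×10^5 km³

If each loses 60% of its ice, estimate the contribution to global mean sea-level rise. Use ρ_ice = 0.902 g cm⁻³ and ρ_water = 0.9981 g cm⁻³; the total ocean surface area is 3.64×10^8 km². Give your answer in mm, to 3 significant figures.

≈ 254 mm

Maren: 0.6 × 194 km³ × (902/998.1) = 105.2 km³ of water.
Garell: 0.6 × 2.53×10^11 m³ × (902/998.1) = 1.372×10^11 m³ of water.
Raveg: 0.6 × 1.70×10^5 km³ × (902/998.1) = 9.218×10^4 km³ of water.
Total added water ≈ 9.242×10^13 m³ over 3.64×10^14 m² → Δh = 0.254 m = 254 mm.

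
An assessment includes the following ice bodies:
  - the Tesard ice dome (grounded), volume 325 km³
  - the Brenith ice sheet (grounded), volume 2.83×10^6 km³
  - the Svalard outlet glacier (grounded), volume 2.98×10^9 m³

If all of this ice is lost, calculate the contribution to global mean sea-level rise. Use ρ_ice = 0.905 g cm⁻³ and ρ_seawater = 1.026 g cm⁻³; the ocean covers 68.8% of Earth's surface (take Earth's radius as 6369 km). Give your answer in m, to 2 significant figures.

≈ 7.1 m

Tesard: 325 km³ × (905/1026) = 286.7 km³ of water.
Brenith: 2.83×10^6 km³ × (905/1026) = 2.496×10^6 km³ of water.
Svalard: 2.98×10^9 m³ × (905/1026) = 2.629×10^9 m³ of water.
Total added water ≈ 2.497×10^15 m³ over 3.51×10^14 m² → Δh = 7.12 m.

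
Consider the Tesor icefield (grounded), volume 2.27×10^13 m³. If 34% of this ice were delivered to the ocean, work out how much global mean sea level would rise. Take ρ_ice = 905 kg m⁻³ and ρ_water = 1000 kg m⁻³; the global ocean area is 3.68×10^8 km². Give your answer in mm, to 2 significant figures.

Tesor: 0.34 × 2.27×10^13 m³ × (905/1000) = 6.985×10^12 m³ of water.
Spread over 3.68×10^14 m² of ocean, Δh = 6.985×10^12 / 3.68×10^14 = 0.0190 m = 19 mm.

≈ 19 mm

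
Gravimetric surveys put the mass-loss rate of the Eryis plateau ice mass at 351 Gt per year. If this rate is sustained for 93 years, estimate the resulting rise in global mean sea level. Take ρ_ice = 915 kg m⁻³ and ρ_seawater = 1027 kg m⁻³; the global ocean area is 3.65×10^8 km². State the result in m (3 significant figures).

Total mass lost = 351 Gt/yr × 93 yr = 3.264×10^4 Gt = 3.264×10^16 kg.
ρ_w = 1027 kg m⁻³, so water volume = 3.264×10^16 / 1027 = 3.178×10^13 m³.
Δh = 3.178×10^13 / 3.65×10^14 = 0.0871 m.

≈ 0.0871 m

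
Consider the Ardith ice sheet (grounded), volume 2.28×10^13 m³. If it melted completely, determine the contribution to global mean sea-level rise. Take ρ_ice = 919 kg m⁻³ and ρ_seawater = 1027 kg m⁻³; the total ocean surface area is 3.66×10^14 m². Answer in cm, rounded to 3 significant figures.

≈ 5.57 cm

Ardith: 2.28×10^13 m³ × (919/1027) = 2.040×10^13 m³ of water.
Spread over 3.66×10^14 m² of ocean, Δh = 2.040×10^13 / 3.66×10^14 = 0.0557 m = 5.57 cm.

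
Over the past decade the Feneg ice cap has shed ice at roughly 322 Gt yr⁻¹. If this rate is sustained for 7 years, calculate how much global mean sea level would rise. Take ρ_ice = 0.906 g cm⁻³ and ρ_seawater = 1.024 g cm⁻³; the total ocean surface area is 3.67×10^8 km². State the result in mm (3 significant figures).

Total mass lost = 322 Gt/yr × 7 yr = 2254 Gt = 2.254×10^15 kg.
ρ_w = 1.024 g cm⁻³ = 1024 kg m⁻³, so water volume = 2.254×10^15 / 1024 = 2.201×10^12 m³.
Δh = 2.201×10^12 / 3.67×10^14 = 6.00×10^-3 m = 6.00 mm.

≈ 6.00 mm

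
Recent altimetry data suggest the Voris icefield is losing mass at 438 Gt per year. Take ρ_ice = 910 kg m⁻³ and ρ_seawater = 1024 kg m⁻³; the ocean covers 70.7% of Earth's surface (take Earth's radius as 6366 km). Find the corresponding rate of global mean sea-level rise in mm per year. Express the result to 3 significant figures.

≈ 1.19 mm/yr

ρ_w = 1024 kg m⁻³. Annual water volume added = 438 Gt / ρ_w = 4.380×10^14 kg / 1024 kg m⁻³ = 4.277×10^11 m³.
Δh per year = 4.277×10^11 / 3.60×10^14 = 1.19×10^-3 m = 1.19 mm.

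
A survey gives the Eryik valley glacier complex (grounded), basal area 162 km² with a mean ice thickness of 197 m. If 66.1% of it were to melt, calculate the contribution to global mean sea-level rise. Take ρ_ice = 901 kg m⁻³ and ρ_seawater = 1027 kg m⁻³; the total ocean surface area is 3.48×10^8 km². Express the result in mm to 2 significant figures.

≈ 0.053 mm

Eryik: ice volume = 162 km² × 197 m = 31.91 km³; 0.661 × 31.91 × (901/1027) = 18.51 km³ of water.
Spread over 3.48×10^14 m² of ocean, Δh = 1.851×10^10 / 3.48×10^14 = 5.32×10^-5 m = 0.053 mm.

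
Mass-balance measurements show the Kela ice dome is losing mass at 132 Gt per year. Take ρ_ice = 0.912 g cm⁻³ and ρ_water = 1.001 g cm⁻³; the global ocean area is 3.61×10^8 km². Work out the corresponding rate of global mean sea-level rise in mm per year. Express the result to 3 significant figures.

ρ_w = 1.001 g cm⁻³ = 1001 kg m⁻³. Annual water volume added = 132 Gt / ρ_w = 1.320×10^14 kg / 1001 kg m⁻³ = 1.319×10^11 m³.
Δh per year = 1.319×10^11 / 3.61×10^14 = 3.65×10^-4 m = 0.365 mm.

≈ 0.365 mm/yr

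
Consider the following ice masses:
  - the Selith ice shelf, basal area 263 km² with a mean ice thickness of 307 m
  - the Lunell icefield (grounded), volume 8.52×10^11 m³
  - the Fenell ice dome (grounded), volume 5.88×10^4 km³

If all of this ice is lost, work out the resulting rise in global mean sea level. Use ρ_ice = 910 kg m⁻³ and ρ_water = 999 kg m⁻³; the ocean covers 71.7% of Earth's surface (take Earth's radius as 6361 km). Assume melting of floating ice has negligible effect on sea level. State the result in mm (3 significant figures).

The Selith ice shelf is floating and already displaces its own weight of water, so its melt adds essentially nothing to sea level.
Lunell: 8.52×10^11 m³ × (910/999) = 7.761×10^11 m³ of water.
Fenell: 5.88×10^4 km³ × (910/999) = 5.356×10^4 km³ of water.
Total added water ≈ 5.434×10^13 m³ over 3.65×10^14 m² → Δh = 0.149 m = 149 mm.

≈ 149 mm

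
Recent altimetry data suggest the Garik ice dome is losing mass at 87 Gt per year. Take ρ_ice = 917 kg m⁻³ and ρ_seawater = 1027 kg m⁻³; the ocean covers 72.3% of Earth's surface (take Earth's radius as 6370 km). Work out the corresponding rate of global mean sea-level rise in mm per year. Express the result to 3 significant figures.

≈ 0.230 mm/yr

ρ_w = 1027 kg m⁻³. Annual water volume added = 87 Gt / ρ_w = 8.700×10^13 kg / 1027 kg m⁻³ = 8.471×10^10 m³.
Δh per year = 8.471×10^10 / 3.69×10^14 = 2.30×10^-4 m = 0.230 mm.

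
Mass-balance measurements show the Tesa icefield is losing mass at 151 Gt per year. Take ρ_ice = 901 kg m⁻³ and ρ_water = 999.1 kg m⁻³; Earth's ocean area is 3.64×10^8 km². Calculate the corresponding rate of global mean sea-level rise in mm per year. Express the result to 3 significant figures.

ρ_w = 999.1 kg m⁻³. Annual water volume added = 151 Gt / ρ_w = 1.510×10^14 kg / 999.1 kg m⁻³ = 1.511×10^11 m³.
Δh per year = 1.511×10^11 / 3.64×10^14 = 4.15×10^-4 m = 0.415 mm.

≈ 0.415 mm/yr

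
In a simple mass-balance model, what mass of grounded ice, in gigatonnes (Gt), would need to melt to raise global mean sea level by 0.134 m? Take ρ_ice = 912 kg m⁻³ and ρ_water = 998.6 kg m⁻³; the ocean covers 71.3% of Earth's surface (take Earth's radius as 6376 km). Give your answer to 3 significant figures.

Required water volume = Δh × A = 0.134 m × 3.64×10^14 m² = 4.881×10^13 m³.
ρ_w = 998.6 kg m⁻³, so the mass of water = 4.881×10^13 m³ × 998.6 kg m⁻³ = 4.874×10^16 kg = 4.87×10^4 Gt (and the same mass of ice, by conservation).

≈ 4.87×10^4 Gt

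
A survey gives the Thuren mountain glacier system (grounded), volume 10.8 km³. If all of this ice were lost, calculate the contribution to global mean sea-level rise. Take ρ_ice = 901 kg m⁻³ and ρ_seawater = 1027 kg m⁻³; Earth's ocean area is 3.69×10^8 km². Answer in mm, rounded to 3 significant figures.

Thuren: 10.8 km³ × (901/1027) = 9.475 km³ of water.
Spread over 3.69×10^14 m² of ocean, Δh = 9.475×10^9 / 3.69×10^14 = 2.57×10^-5 m = 0.0257 mm.

≈ 0.0257 mm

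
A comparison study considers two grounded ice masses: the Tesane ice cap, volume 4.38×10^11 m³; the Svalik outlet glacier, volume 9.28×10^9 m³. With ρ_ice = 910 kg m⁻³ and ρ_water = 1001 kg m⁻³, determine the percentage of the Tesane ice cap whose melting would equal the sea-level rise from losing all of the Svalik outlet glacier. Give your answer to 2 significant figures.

Equal sea-level rise means equal mass of meltwater, i.e. equal mass of ice lost.
Ice mass of Svalik: 8.445×10^12 kg; ice mass of Tesane: 3.986×10^14 kg.
Fraction required = 8.445×10^12 / 3.986×10^14 = 0.0212 → 2.1 %.

≈ 2.1 %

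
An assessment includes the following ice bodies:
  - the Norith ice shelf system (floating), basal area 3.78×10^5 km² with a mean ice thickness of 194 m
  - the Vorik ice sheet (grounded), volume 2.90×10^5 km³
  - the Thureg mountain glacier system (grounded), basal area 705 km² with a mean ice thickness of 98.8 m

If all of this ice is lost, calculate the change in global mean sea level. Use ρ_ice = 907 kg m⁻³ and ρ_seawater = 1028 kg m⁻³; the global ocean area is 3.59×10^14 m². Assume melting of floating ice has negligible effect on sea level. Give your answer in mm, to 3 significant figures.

The Norith ice shelf system is floating and already displaces its own weight of water, so its melt adds essentially nothing to sea level.
Vorik: 2.90×10^5 km³ × (907/1028) = 2.559×10^5 km³ of water.
Thureg: ice volume = 705 km² × 98.8 m = 69.65 km³; 69.65 × (907/1028) = 61.46 km³ of water.
Total added water ≈ 2.559×10^14 m³ over 3.59×10^14 m² → Δh = 0.713 m = 713 mm.

≈ 713 mm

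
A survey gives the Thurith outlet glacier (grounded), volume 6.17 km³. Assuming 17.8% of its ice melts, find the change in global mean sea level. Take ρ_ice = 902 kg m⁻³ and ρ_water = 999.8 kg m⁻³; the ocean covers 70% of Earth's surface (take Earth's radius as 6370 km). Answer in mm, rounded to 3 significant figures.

Thurith: 0.178 × 6.17 km³ × (902/999.8) = 0.9908 km³ of water.
Spread over 3.57×10^14 m² of ocean, Δh = 9.908×10^8 / 3.57×10^14 = 2.78×10^-6 m = 2.78×10^-3 mm.

≈ 2.78×10^-3 mm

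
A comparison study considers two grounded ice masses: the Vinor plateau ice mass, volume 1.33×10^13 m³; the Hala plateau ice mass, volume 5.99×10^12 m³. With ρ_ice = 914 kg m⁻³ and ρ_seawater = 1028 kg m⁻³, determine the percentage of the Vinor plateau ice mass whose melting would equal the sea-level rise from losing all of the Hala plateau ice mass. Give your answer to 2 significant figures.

Equal sea-level rise means equal mass of meltwater, i.e. equal mass of ice lost.
Ice mass of Hala: 5.475×10^15 kg; ice mass of Vinor: 1.216×10^16 kg.
Fraction required = 5.475×10^15 / 1.216×10^16 = 0.450 → 45 %.

≈ 45 %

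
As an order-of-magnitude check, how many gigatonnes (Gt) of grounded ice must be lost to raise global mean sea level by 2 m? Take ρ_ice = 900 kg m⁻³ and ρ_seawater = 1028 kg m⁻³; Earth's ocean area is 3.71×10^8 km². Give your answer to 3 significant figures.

Required water volume = Δh × A = 2 m × 3.71×10^14 m² = 7.420×10^14 m³.
ρ_w = 1028 kg m⁻³, so the mass of water = 7.420×10^14 m³ × 1028 kg m⁻³ = 7.628×10^17 kg = 7.63×10^5 Gt (and the same mass of ice, by conservation).

≈ 7.63×10^5 Gt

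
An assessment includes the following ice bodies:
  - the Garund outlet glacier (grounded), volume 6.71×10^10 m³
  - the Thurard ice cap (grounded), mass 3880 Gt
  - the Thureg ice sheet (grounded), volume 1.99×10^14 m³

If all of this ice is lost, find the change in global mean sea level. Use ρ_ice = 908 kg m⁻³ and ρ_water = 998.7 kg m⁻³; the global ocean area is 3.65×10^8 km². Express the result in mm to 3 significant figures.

Garund: 6.71×10^10 m³ × (908/998.7) = 6.101×10^10 m³ of water.
Thurard: 3880 Gt = 3.880×10^15 kg; dividing by ρ_w = 998.7 kg m⁻³ gives 3.885×10^12 m³ of water.
Thureg: 1.99×10^14 m³ × (908/998.7) = 1.809×10^14 m³ of water.
Total added water ≈ 1.849×10^14 m³ over 3.65×10^14 m² → Δh = 0.507 m = 507 mm.

≈ 507 mm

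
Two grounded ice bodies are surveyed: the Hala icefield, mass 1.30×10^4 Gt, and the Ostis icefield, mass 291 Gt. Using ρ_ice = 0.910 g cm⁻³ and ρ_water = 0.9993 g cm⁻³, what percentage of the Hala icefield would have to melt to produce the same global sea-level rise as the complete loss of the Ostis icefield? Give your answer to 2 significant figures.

≈ 2.2 %

Equal sea-level rise means equal mass of meltwater, i.e. equal mass of ice lost.
Ice mass of Ostis: 2.910×10^14 kg; ice mass of Hala: 1.300×10^16 kg.
Fraction required = 2.910×10^14 / 1.300×10^16 = 0.0224 → 2.2 %.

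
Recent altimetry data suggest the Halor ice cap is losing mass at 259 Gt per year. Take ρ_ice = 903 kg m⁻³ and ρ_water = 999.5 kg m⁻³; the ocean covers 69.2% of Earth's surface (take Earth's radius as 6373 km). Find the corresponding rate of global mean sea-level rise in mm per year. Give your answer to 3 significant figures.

ρ_w = 999.5 kg m⁻³. Annual water volume added = 259 Gt / ρ_w = 2.590×10^14 kg / 999.5 kg m⁻³ = 2.591×10^11 m³.
Δh per year = 2.591×10^11 / 3.53×10^14 = 7.34×10^-4 m = 0.734 mm.

≈ 0.734 mm/yr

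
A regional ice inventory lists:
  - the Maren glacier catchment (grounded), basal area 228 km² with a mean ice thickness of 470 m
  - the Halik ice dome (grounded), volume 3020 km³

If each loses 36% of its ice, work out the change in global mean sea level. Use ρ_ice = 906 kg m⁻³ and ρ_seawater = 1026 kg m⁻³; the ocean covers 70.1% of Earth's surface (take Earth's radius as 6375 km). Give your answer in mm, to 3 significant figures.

Maren: ice volume = 228 km² × 470 m = 107.2 km³; 0.36 × 107.2 × (906/1026) = 34.07 km³ of water.
Halik: 0.36 × 3020 km³ × (906/1026) = 960.0 km³ of water.
Total added water ≈ 9.941×10^11 m³ over 3.58×10^14 m² → Δh = 2.78×10^-3 m = 2.78 mm.

≈ 2.78 mm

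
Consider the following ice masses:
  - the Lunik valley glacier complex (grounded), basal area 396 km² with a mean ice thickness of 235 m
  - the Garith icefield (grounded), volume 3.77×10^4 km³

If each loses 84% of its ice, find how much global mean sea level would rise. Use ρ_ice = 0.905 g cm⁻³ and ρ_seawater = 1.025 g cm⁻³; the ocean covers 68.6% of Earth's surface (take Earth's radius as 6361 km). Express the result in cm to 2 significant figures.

Lunik: ice volume = 396 km² × 235 m = 93.06 km³; 0.84 × 93.06 × (905/1025) = 69.02 km³ of water.
Garith: 0.84 × 3.77×10^4 km³ × (905/1025) = 2.796×10^4 km³ of water.
Total added water ≈ 2.803×10^13 m³ over 3.49×10^14 m² → Δh = 0.0804 m = 8.0 cm.

≈ 8.0 cm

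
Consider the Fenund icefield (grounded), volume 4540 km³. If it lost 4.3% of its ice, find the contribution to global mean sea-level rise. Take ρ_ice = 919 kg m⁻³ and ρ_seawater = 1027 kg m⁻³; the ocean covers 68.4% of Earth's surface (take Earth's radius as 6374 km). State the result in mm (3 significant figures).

≈ 0.500 mm

Fenund: 0.043 × 4540 km³ × (919/1027) = 174.7 km³ of water.
Spread over 3.49×10^14 m² of ocean, Δh = 1.747×10^11 / 3.49×10^14 = 5.00×10^-4 m = 0.500 mm.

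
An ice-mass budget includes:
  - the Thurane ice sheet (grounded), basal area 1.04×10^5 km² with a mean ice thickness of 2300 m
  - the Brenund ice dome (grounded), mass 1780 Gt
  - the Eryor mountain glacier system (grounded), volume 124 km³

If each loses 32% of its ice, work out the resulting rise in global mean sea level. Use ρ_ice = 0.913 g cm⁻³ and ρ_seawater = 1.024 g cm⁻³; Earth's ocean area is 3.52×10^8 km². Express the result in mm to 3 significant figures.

Thurane: ice volume = 1.04×10^5 km² × 2300 m = 2.392×10^5 km³; 0.32 × 2.392×10^5 × (913/1024) = 6.825×10^4 km³ of water.
Brenund: 0.32 × 1780 Gt = 5.696×10^14 kg; dividing by ρ_w = 1.024 g cm⁻³ = 1024 kg m⁻³ gives 5.562×10^11 m³ of water.
Eryor: 0.32 × 124 km³ × (913/1024) = 35.38 km³ of water.
Total added water ≈ 6.884×10^13 m³ over 3.52×10^14 m² → Δh = 0.196 m = 196 mm.

≈ 196 mm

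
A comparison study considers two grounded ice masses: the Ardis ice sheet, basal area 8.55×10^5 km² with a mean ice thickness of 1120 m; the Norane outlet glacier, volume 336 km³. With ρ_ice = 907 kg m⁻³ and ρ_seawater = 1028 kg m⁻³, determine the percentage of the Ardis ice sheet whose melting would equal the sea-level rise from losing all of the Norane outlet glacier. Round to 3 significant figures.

≈ 0.0351 %

Equal sea-level rise means equal mass of meltwater, i.e. equal mass of ice lost.
Ice mass of Norane: 3.048×10^14 kg; ice mass of Ardis: 8.685×10^17 kg.
Fraction required = 3.048×10^14 / 8.685×10^17 = 3.51×10^-4 → 0.0351 %.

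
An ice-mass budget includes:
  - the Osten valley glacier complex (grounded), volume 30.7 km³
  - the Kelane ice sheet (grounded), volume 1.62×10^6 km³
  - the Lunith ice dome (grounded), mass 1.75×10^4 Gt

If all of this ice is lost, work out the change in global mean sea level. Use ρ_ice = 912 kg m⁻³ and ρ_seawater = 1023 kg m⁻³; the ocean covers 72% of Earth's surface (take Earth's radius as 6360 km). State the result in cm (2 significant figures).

Osten: 30.7 km³ × (912/1023) = 27.37 km³ of water.
Kelane: 1.62×10^6 km³ × (912/1023) = 1.444×10^6 km³ of water.
Lunith: 1.75×10^4 Gt = 1.750×10^16 kg; dividing by ρ_w = 1023 kg m⁻³ gives 1.711×10^13 m³ of water.
Total added water ≈ 1.461×10^15 m³ over 3.66×10^14 m² → Δh = 3.99 m = 400 cm.

≈ 400 cm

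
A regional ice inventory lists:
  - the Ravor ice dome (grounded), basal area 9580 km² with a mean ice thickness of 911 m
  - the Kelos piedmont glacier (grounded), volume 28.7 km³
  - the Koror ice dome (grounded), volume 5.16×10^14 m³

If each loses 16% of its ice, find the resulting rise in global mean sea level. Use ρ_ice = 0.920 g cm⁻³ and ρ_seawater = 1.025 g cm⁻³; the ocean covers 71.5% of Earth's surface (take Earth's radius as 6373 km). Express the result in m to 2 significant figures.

Ravor: ice volume = 9580 km² × 911 m = 8727 km³; 0.16 × 8727 × (920/1025) = 1253 km³ of water.
Kelos: 0.16 × 28.7 km³ × (920/1025) = 4.122 km³ of water.
Koror: 0.16 × 5.16×10^14 m³ × (920/1025) = 7.410×10^13 m³ of water.
Total added water ≈ 7.536×10^13 m³ over 3.65×10^14 m² → Δh = 0.207 m.

≈ 0.21 m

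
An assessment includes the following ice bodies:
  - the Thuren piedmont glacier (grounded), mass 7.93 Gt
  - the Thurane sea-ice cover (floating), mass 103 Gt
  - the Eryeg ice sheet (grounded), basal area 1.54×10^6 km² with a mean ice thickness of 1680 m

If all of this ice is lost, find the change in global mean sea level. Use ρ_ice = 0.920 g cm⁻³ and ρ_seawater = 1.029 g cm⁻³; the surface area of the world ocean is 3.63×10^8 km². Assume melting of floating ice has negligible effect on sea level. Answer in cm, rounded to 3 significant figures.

≈ 637 cm

Thuren: 7.93 Gt = 7.930×10^12 kg; dividing by ρ_w = 1.029 g cm⁻³ = 1029 kg m⁻³ gives 7.707×10^9 m³ of water.
The Thurane sea-ice cover is floating and already displaces its own weight of water, so its melt adds essentially nothing to sea level.
Eryeg: ice volume = 1.54×10^6 km² × 1680 m = 2.587×10^6 km³; 2.587×10^6 × (920/1029) = 2.313×10^6 km³ of water.
Total added water ≈ 2.313×10^15 m³ over 3.63×10^14 m² → Δh = 6.37 m = 637 cm.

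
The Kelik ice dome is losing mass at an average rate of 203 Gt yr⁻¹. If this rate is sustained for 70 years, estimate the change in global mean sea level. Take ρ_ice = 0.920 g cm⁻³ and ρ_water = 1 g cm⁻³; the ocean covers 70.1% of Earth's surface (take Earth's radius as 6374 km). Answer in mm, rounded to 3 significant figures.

Total mass lost = 203 Gt/yr × 70 yr = 1.421×10^4 Gt = 1.421×10^16 kg.
ρ_w = 1 g cm⁻³ = 1000 kg m⁻³, so water volume = 1.421×10^16 / 1000 = 1.421×10^13 m³.
Δh = 1.421×10^13 / 3.58×10^14 = 0.0397 m = 39.7 mm.

≈ 39.7 mm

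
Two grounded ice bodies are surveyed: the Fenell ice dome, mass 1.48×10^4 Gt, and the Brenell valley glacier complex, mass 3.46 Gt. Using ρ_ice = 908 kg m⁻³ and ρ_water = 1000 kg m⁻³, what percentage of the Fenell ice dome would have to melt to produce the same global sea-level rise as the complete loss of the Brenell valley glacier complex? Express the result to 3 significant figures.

Equal sea-level rise means equal mass of meltwater, i.e. equal mass of ice lost.
Ice mass of Brenell: 3.460×10^12 kg; ice mass of Fenell: 1.480×10^16 kg.
Fraction required = 3.460×10^12 / 1.480×10^16 = 2.34×10^-4 → 0.0234 %.

≈ 0.0234 %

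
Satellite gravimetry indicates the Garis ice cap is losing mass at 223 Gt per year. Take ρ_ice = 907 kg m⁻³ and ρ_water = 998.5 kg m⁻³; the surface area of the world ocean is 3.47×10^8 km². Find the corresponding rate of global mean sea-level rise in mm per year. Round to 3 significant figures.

≈ 0.644 mm/yr

ρ_w = 998.5 kg m⁻³. Annual water volume added = 223 Gt / ρ_w = 2.230×10^14 kg / 998.5 kg m⁻³ = 2.233×10^11 m³.
Δh per year = 2.233×10^11 / 3.47×10^14 = 6.44×10^-4 m = 0.644 mm.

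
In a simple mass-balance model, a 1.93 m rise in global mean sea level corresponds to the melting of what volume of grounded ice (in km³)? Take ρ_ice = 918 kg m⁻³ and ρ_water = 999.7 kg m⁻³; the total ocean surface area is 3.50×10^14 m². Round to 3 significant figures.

≈ 7.36×10^5 km³

Required water volume = Δh × A = 1.93 m × 3.50×10^14 m² = 6.755×10^14 m³ = 6.755×10^5 km³.
Ice volume = water volume × ρ_w/ρ_ice = 6.755×10^5 × 999.7/918 = 7.36×10^5 km³.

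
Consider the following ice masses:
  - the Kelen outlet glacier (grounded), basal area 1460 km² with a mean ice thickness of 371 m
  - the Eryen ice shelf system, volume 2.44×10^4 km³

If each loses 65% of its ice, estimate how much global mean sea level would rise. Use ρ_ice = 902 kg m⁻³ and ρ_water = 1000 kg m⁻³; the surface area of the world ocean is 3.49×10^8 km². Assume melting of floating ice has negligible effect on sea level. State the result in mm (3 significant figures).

Kelen: ice volume = 1460 km² × 371 m = 541.7 km³; 0.65 × 541.7 × (902/1000) = 317.6 km³ of water.
The Eryen ice shelf system is floating and already displaces its own weight of water, so its melt adds essentially nothing to sea level.
Total added water ≈ 3.176×10^11 m³ over 3.49×10^14 m² → Δh = 9.10×10^-4 m = 0.910 mm.

≈ 0.910 mm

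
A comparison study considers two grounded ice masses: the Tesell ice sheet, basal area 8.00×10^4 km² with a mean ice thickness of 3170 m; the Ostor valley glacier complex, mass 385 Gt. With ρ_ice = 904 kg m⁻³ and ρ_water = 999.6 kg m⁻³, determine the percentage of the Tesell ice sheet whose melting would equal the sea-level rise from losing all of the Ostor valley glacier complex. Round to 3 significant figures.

Equal sea-level rise means equal mass of meltwater, i.e. equal mass of ice lost.
Ice mass of Ostor: 3.850×10^14 kg; ice mass of Tesell: 2.293×10^17 kg.
Fraction required = 3.850×10^14 / 2.293×10^17 = 1.68×10^-3 → 0.168 %.

≈ 0.168 %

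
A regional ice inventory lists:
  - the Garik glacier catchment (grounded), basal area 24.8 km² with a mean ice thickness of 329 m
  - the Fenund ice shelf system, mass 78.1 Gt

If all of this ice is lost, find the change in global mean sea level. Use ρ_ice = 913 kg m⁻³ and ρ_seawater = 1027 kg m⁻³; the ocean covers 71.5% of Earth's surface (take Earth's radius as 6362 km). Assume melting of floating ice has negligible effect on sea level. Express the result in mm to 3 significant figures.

Garik: ice volume = 24.8 km² × 329 m = 8.159 km³; 8.159 × (913/1027) = 7.254 km³ of water.
The Fenund ice shelf system is floating and already displaces its own weight of water, so its melt adds essentially nothing to sea level.
Total added water ≈ 7.254×10^9 m³ over 3.64×10^14 m² → Δh = 1.99×10^-5 m = 0.0199 mm.

≈ 0.0199 mm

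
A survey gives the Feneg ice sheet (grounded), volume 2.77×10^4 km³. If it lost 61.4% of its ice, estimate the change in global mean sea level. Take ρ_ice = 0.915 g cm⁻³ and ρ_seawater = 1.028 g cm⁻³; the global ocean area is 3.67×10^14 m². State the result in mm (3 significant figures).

Feneg: 0.614 × 2.77×10^4 km³ × (915/1028) = 1.514×10^4 km³ of water.
Spread over 3.67×10^14 m² of ocean, Δh = 1.514×10^13 / 3.67×10^14 = 0.0412 m = 41.2 mm.

≈ 41.2 mm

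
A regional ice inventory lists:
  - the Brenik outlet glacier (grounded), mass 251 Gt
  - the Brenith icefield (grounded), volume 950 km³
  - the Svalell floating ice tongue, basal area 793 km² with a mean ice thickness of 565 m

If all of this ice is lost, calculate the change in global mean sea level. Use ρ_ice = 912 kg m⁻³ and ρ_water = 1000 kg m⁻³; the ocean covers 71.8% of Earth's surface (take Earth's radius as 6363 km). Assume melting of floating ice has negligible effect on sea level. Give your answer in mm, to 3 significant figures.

Brenik: 251 Gt = 2.510×10^14 kg; dividing by ρ_w = 1000 kg m⁻³ gives 2.510×10^11 m³ of water.
Brenith: 950 km³ × (912/1000) = 866.4 km³ of water.
The Svalell floating ice tongue is floating and already displaces its own weight of water, so its melt adds essentially nothing to sea level.
Total added water ≈ 1.117×10^12 m³ over 3.65×10^14 m² → Δh = 3.06×10^-3 m = 3.06 mm.

≈ 3.06 mm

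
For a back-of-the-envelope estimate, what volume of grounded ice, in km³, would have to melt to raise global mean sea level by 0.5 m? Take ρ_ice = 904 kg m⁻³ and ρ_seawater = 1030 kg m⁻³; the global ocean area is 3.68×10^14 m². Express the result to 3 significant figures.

≈ 2.10×10^5 km³

Required water volume = Δh × A = 0.5 m × 3.68×10^14 m² = 1.840×10^14 m³ = 1.840×10^5 km³.
Ice volume = water volume × ρ_w/ρ_ice = 1.840×10^5 × 1030/904 = 2.10×10^5 km³.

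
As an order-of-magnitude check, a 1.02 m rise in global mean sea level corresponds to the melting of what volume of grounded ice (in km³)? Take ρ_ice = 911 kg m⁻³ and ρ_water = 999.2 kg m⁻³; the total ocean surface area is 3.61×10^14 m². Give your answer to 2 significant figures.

Required water volume = Δh × A = 1.02 m × 3.61×10^14 m² = 3.682×10^14 m³ = 3.682×10^5 km³.
Ice volume = water volume × ρ_w/ρ_ice = 3.682×10^5 × 999.2/911 = 4.0×10^5 km³.

≈ 4.0×10^5 km³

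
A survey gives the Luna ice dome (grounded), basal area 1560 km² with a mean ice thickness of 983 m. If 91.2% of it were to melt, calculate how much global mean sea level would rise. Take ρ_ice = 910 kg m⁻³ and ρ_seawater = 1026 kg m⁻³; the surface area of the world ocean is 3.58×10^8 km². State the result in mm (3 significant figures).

≈ 3.46 mm

Luna: ice volume = 1560 km² × 983 m = 1533 km³; 0.912 × 1533 × (910/1026) = 1240 km³ of water.
Spread over 3.58×10^14 m² of ocean, Δh = 1.240×10^12 / 3.58×10^14 = 3.46×10^-3 m = 3.46 mm.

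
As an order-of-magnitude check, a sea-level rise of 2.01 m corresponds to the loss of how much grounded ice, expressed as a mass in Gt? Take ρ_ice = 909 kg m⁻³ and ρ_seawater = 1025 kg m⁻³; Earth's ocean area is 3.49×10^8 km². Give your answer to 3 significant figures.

≈ 7.19×10^5 Gt

Required water volume = Δh × A = 2.01 m × 3.49×10^14 m² = 7.015×10^14 m³.
ρ_w = 1025 kg m⁻³, so the mass of water = 7.015×10^14 m³ × 1025 kg m⁻³ = 7.190×10^17 kg = 7.19×10^5 Gt (and the same mass of ice, by conservation).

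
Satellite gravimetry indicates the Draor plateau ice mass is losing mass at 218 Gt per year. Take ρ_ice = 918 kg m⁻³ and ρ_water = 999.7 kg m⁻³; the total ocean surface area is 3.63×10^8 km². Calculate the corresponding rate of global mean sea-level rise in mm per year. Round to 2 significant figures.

ρ_w = 999.7 kg m⁻³. Annual water volume added = 218 Gt / ρ_w = 2.180×10^14 kg / 999.7 kg m⁻³ = 2.181×10^11 m³.
Δh per year = 2.181×10^11 / 3.63×10^14 = 6.01×10^-4 m = 0.60 mm.

≈ 0.60 mm/yr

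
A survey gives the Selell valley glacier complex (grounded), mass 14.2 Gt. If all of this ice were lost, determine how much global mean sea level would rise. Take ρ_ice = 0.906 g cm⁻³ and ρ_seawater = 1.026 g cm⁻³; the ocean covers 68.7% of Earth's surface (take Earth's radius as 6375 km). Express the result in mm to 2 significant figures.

≈ 0.039 mm

Selell: 14.2 Gt = 1.420×10^13 kg; dividing by ρ_w = 1.026 g cm⁻³ = 1026 kg m⁻³ gives 1.384×10^10 m³ of water.
Spread over 3.51×10^14 m² of ocean, Δh = 1.384×10^10 / 3.51×10^14 = 3.94×10^-5 m = 0.039 mm.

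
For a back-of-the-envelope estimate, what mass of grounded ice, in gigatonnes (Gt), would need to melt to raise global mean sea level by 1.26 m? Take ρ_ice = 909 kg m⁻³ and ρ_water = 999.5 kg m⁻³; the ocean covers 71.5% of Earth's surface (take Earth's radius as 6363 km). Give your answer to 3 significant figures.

Required water volume = Δh × A = 1.26 m × 3.64×10^14 m² = 4.584×10^14 m³.
ρ_w = 999.5 kg m⁻³, so the mass of water = 4.584×10^14 m³ × 999.5 kg m⁻³ = 4.581×10^17 kg = 4.58×10^5 Gt (and the same mass of ice, by conservation).

≈ 4.58×10^5 Gt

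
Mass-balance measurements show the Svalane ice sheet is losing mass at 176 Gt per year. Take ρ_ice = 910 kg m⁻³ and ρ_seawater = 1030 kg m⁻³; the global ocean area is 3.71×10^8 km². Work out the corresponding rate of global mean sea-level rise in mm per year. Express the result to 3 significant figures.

ρ_w = 1030 kg m⁻³. Annual water volume added = 176 Gt / ρ_w = 1.760×10^14 kg / 1030 kg m⁻³ = 1.709×10^11 m³.
Δh per year = 1.709×10^11 / 3.71×10^14 = 4.61×10^-4 m = 0.461 mm.

≈ 0.461 mm/yr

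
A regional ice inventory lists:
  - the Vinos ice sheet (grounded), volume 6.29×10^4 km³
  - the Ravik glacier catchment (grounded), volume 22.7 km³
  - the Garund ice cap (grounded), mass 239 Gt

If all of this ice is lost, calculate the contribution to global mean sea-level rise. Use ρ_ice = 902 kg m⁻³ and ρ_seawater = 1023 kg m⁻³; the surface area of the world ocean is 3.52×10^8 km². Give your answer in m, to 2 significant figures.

Vinos: 6.29×10^4 km³ × (902/1023) = 5.546×10^4 km³ of water.
Ravik: 22.7 km³ × (902/1023) = 20.02 km³ of water.
Garund: 239 Gt = 2.390×10^14 kg; dividing by ρ_w = 1023 kg m⁻³ gives 2.336×10^11 m³ of water.
Total added water ≈ 5.571×10^13 m³ over 3.52×10^14 m² → Δh = 0.158 m.

≈ 0.16 m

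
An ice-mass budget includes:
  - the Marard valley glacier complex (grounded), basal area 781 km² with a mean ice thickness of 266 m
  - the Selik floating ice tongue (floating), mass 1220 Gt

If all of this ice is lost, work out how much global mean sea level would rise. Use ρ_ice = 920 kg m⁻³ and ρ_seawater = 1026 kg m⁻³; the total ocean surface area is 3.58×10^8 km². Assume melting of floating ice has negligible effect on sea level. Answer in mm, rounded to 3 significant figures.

≈ 0.520 mm

Marard: ice volume = 781 km² × 266 m = 207.7 km³; 207.7 × (920/1026) = 186.3 km³ of water.
The Selik floating ice tongue is floating and already displaces its own weight of water, so its melt adds essentially nothing to sea level.
Total added water ≈ 1.863×10^11 m³ over 3.58×10^14 m² → Δh = 5.20×10^-4 m = 0.520 mm.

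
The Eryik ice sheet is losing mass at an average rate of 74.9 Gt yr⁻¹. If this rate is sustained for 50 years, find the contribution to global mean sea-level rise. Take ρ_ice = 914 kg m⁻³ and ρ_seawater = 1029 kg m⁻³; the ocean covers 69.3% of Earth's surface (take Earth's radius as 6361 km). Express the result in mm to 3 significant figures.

Total mass lost = 74.9 Gt/yr × 50 yr = 3745 Gt = 3.745×10^15 kg.
ρ_w = 1029 kg m⁻³, so water volume = 3.745×10^15 / 1029 = 3.639×10^12 m³.
Δh = 3.639×10^12 / 3.52×10^14 = 0.0103 m = 10.3 mm.

≈ 10.3 mm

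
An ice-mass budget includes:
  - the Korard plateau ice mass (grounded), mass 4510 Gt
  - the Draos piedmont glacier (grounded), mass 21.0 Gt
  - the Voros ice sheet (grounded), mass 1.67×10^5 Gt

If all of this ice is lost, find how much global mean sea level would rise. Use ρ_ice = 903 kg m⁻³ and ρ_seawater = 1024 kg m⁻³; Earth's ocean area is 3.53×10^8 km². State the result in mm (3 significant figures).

Korard: 4510 Gt = 4.510×10^15 kg; dividing by ρ_w = 1024 kg m⁻³ gives 4.404×10^12 m³ of water.
Draos: 21.0 Gt = 2.100×10^13 kg; dividing by ρ_w = 1024 kg m⁻³ gives 2.051×10^10 m³ of water.
Voros: 1.67×10^5 Gt = 1.670×10^17 kg; dividing by ρ_w = 1024 kg m⁻³ gives 1.631×10^14 m³ of water.
Total added water ≈ 1.675×10^14 m³ over 3.53×10^14 m² → Δh = 0.475 m = 475 mm.

≈ 475 mm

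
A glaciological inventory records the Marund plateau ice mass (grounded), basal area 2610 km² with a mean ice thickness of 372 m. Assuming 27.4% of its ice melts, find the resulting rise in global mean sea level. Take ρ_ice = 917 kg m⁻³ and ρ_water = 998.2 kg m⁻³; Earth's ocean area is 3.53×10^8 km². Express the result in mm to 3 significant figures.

≈ 0.692 mm

Marund: ice volume = 2610 km² × 372 m = 970.9 km³; 0.274 × 970.9 × (917/998.2) = 244.4 km³ of water.
Spread over 3.53×10^14 m² of ocean, Δh = 2.444×10^11 / 3.53×10^14 = 6.92×10^-4 m = 0.692 mm.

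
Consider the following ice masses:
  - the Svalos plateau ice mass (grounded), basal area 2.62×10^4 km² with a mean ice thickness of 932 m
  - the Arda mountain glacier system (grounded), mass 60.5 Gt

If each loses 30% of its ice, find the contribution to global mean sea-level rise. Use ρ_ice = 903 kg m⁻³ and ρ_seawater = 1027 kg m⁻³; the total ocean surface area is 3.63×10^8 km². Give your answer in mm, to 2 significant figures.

Svalos: ice volume = 2.62×10^4 km² × 932 m = 2.442×10^4 km³; 0.3 × 2.442×10^4 × (903/1027) = 6441 km³ of water.
Arda: 0.3 × 60.5 Gt = 1.815×10^13 kg; dividing by ρ_w = 1027 kg m⁻³ gives 1.767×10^10 m³ of water.
Total added water ≈ 6.459×10^12 m³ over 3.63×10^14 m² → Δh = 0.0178 m = 18 mm.

≈ 18 mm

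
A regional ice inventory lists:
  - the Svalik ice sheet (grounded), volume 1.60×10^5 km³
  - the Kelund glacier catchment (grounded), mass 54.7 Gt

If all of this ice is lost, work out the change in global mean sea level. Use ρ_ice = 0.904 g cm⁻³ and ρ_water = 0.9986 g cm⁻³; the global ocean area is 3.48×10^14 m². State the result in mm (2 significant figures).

≈ 420 mm

Svalik: 1.60×10^5 km³ × (904/998.6) = 1.448×10^5 km³ of water.
Kelund: 54.7 Gt = 5.470×10^13 kg; dividing by ρ_w = 0.9986 g cm⁻³ = 998.6 kg m⁻³ gives 5.478×10^10 m³ of water.
Total added water ≈ 1.449×10^14 m³ over 3.48×10^14 m² → Δh = 0.416 m = 420 mm.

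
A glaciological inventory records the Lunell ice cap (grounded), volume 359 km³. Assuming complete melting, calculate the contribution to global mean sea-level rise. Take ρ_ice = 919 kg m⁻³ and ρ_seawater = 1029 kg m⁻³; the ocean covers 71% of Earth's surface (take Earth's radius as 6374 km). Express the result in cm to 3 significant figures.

Lunell: 359 km³ × (919/1029) = 320.6 km³ of water.
Spread over 3.62×10^14 m² of ocean, Δh = 3.206×10^11 / 3.62×10^14 = 8.85×10^-4 m = 0.0885 cm.

≈ 0.0885 cm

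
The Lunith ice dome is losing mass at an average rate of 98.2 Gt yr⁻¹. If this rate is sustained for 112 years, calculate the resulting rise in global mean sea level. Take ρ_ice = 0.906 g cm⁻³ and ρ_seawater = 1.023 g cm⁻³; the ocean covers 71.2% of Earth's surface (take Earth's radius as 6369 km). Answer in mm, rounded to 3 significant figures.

Total mass lost = 98.2 Gt/yr × 112 yr = 1.100×10^4 Gt = 1.100×10^16 kg.
ρ_w = 1.023 g cm⁻³ = 1023 kg m⁻³, so water volume = 1.100×10^16 / 1023 = 1.075×10^13 m³.
Δh = 1.075×10^13 / 3.63×10^14 = 0.0296 m = 29.6 mm.

≈ 29.6 mm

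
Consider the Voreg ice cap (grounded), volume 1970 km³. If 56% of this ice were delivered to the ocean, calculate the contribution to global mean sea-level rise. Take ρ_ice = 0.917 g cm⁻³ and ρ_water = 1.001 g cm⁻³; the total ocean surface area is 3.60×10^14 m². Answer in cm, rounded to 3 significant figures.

Voreg: 0.56 × 1970 km³ × (917/1001) = 1011 km³ of water.
Spread over 3.60×10^14 m² of ocean, Δh = 1.011×10^12 / 3.60×10^14 = 2.81×10^-3 m = 0.281 cm.

≈ 0.281 cm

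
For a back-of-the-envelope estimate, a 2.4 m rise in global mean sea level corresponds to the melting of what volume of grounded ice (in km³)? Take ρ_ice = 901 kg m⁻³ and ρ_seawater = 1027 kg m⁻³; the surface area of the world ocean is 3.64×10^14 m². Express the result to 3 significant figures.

≈ 9.96×10^5 km³

Required water volume = Δh × A = 2.4 m × 3.64×10^14 m² = 8.736×10^14 m³ = 8.736×10^5 km³.
Ice volume = water volume × ρ_w/ρ_ice = 8.736×10^5 × 1027/901 = 9.96×10^5 km³.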